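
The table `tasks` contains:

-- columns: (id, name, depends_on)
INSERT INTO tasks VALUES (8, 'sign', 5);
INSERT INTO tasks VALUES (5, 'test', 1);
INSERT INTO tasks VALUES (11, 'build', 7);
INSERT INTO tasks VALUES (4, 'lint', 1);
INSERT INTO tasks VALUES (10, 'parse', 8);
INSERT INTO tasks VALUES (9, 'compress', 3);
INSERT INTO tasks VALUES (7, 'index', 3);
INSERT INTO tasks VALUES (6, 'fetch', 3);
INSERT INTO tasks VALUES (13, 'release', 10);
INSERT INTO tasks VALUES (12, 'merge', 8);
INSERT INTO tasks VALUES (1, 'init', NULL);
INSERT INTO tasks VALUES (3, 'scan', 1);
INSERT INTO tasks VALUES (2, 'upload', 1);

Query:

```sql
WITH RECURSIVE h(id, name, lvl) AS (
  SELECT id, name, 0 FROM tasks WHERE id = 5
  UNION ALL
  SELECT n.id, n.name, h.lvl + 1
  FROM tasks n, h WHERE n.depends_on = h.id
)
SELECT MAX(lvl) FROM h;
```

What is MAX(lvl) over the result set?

3

Base: id=5 (test) at lvl 0.
Iteration 1: rows with depends_on in {5} -> sign (id 8, lvl 1).
Iteration 2: rows with depends_on in {8} -> parse (id 10, lvl 2), merge (id 12, lvl 2).
Iteration 3: rows with depends_on in {10,12} -> release (id 13, lvl 3).
Iteration 4: no rows with depends_on in {13}; recursion stops.
lvl values: 0, 1, 2, 2, 3; the maximum is 3.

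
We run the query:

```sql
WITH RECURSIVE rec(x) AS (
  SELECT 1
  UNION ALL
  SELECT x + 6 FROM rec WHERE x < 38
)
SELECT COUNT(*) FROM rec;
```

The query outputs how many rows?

Base: x=1.
Iteration 1: 1 < 38 holds -> x = 1 + 6 = 7.
Iteration 2: 7 < 38 holds -> x = 7 + 6 = 13.
Iteration 3: 13 < 38 holds -> x = 13 + 6 = 19.
Iteration 4: 19 < 38 holds -> x = 19 + 6 = 25.
Iteration 5: 25 < 38 holds -> x = 25 + 6 = 31.
Iteration 6: 31 < 38 holds -> x = 31 + 6 = 37.
Iteration 7: 37 < 38 holds -> x = 37 + 6 = 43.
Iteration 8: 43 < 38 fails; recursion stops.
Total rows emitted: 8.

8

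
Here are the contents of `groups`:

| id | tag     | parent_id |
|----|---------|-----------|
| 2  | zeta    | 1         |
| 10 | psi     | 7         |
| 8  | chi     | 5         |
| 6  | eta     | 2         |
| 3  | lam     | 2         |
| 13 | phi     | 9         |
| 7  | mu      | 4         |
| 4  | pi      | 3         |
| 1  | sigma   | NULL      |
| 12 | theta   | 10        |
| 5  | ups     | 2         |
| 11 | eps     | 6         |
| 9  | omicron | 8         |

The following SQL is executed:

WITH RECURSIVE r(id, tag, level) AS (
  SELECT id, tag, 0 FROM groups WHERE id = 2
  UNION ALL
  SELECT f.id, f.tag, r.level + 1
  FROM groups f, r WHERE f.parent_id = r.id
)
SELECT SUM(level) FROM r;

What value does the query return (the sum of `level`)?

28

Base: id=2 (zeta) at level 0.
Iteration 1: rows with parent_id in {2} -> lam (id 3, level 1), ups (id 5, level 1), eta (id 6, level 1).
Iteration 2: rows with parent_id in {3,5,6} -> pi (id 4, level 2), chi (id 8, level 2), eps (id 11, level 2).
Iteration 3: rows with parent_id in {4,8,11} -> mu (id 7, level 3), omicron (id 9, level 3).
Iteration 4: rows with parent_id in {7,9} -> psi (id 10, level 4), phi (id 13, level 4).
Iteration 5: rows with parent_id in {10,13} -> theta (id 12, level 5).
Iteration 6: no rows with parent_id in {12}; recursion stops.
SUM(level) = 0 + 1 + 1 + 1 + 2 + 2 + 2 + 3 + 3 + 4 + 4 + 5 = 28.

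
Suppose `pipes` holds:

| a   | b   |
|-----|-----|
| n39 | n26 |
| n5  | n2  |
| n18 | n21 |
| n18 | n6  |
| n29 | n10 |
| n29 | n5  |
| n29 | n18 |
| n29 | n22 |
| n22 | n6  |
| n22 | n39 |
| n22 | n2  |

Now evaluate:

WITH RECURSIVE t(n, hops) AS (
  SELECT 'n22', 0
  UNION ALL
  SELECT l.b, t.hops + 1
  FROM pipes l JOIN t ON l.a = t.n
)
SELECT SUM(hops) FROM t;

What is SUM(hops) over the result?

Base: (n22, hops=0).
Iteration 1: edges from {n22} -> (n2, hops=1), (n39, hops=1), (n6, hops=1).
Iteration 2: edges from {n2,n39,n6} -> (n26, hops=2).
Iteration 3: no outgoing edges from {n26}; recursion stops.
SUM(hops) = 0 + 1 + 1 + 1 + 2 = 5.

5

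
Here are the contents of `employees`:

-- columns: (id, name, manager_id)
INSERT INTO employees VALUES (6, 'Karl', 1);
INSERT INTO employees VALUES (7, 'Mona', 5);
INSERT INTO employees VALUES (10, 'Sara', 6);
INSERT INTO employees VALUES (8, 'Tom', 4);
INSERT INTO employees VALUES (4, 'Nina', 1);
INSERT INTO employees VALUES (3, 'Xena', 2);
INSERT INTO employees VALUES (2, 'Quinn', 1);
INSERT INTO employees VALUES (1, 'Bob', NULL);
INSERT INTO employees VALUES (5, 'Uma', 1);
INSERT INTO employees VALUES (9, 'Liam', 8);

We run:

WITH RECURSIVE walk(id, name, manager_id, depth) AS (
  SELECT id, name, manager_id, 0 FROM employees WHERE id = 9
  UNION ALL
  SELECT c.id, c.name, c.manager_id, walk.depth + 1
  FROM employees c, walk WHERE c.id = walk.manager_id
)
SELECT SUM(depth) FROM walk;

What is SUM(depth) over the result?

Base: id=9 (Liam), manager_id=8, depth 0.
Iteration 1: join on id=8 -> Tom (id 8, manager_id=4, depth 1).
Iteration 2: join on id=4 -> Nina (id 4, manager_id=1, depth 2).
Iteration 3: join on id=1 -> Bob (id 1, manager_id=NULL, depth 3).
Iteration 4: manager_id is NULL; no match; recursion stops.
SUM(depth) = 0 + 1 + 2 + 3 = 6.

6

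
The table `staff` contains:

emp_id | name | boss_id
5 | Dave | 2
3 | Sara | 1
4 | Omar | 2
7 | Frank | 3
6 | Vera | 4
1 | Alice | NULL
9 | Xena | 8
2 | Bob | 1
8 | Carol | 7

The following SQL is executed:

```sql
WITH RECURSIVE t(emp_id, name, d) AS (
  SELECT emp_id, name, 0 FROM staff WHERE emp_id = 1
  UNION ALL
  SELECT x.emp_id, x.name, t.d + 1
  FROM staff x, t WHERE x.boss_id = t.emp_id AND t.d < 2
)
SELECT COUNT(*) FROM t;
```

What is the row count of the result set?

6

Base: emp_id=1 (Alice) at d 0.
Iteration 1: rows with boss_id in {1} -> Bob (id 2, d 1), Sara (id 3, d 1).
Iteration 2: rows with boss_id in {2,3} -> Omar (id 4, d 2), Dave (id 5, d 2), Frank (id 7, d 2).
Iteration 3: d < 2 fails for all current rows; recursion stops.
Total rows emitted: 6.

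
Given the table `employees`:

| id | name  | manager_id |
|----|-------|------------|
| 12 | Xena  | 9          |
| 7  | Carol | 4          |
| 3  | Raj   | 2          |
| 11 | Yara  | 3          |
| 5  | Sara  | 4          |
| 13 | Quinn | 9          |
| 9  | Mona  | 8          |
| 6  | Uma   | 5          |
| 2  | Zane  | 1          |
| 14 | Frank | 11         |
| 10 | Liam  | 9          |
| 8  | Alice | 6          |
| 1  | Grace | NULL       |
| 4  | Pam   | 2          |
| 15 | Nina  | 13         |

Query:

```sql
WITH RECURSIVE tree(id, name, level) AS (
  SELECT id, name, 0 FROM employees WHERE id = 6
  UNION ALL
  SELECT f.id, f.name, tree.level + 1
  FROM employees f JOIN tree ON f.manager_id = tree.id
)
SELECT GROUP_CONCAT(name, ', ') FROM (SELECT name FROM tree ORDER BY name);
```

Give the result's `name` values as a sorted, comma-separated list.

Alice, Liam, Mona, Nina, Quinn, Uma, Xena

Base: id=6 (Uma) at level 0.
Iteration 1: rows with manager_id in {6} -> Alice (id 8, level 1).
Iteration 2: rows with manager_id in {8} -> Mona (id 9, level 2).
Iteration 3: rows with manager_id in {9} -> Liam (id 10, level 3), Xena (id 12, level 3), Quinn (id 13, level 3).
Iteration 4: rows with manager_id in {10,12,13} -> Nina (id 15, level 4).
Iteration 5: no rows with manager_id in {15}; recursion stops.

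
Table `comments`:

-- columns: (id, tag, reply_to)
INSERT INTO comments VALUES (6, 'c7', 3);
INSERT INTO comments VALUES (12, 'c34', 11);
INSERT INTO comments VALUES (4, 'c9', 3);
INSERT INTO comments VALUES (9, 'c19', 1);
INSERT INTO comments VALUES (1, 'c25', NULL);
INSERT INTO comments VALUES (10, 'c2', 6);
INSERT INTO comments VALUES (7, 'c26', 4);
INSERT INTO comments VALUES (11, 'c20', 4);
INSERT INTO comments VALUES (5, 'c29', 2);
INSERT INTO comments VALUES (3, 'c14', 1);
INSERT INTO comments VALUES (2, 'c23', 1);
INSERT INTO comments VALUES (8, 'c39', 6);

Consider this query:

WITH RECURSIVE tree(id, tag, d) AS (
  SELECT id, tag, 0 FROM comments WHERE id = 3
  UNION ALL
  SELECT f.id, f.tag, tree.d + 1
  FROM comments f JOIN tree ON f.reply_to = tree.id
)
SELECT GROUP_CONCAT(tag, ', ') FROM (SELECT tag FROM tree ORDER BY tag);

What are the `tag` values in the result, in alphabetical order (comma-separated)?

Base: id=3 (c14) at d 0.
Iteration 1: rows with reply_to in {3} -> c9 (id 4, d 1), c7 (id 6, d 1).
Iteration 2: rows with reply_to in {4,6} -> c26 (id 7, d 2), c39 (id 8, d 2), c2 (id 10, d 2), c20 (id 11, d 2).
Iteration 3: rows with reply_to in {7,8,10,11} -> c34 (id 12, d 3).
Iteration 4: no rows with reply_to in {12}; recursion stops.

c14, c2, c20, c26, c34, c39, c7, c9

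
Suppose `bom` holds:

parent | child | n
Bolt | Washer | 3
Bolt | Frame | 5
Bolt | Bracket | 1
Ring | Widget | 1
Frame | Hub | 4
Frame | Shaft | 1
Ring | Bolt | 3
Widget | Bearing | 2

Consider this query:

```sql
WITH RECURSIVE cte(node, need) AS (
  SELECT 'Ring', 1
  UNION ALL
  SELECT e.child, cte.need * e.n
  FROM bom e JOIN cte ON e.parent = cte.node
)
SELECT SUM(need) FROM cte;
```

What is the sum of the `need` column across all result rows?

Base: (Ring, need=1).
Iteration 1: components of {Ring} -> Bolt = 1*3 = 3, Widget = 1*1 = 1.
Iteration 2: components of {Bolt,Widget} -> Bearing = 1*2 = 2, Bracket = 3*1 = 3, Frame = 3*5 = 15, Washer = 3*3 = 9.
Iteration 3: components of {Bearing,Bracket,Frame,Washer} -> Hub = 15*4 = 60, Shaft = 15*1 = 15.
Iteration 4: no further components; recursion stops.
SUM(need) = 1 + 3 + 1 + 3 + 9 + 15 + 2 + 60 + 15 = 109.

109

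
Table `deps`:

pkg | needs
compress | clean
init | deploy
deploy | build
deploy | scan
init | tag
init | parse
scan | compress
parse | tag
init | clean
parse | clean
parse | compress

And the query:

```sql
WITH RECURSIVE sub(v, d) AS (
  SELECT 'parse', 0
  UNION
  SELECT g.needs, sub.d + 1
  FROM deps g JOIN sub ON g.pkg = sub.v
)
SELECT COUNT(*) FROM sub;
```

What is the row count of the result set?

5

Base: (parse, d=0).
Iteration 1: edges from {parse} -> (clean, d=1), (compress, d=1), (tag, d=1).
Iteration 2: edges from {clean,compress,tag} -> (clean, d=2).
Iteration 3: no outgoing edges from {clean}; recursion stops.
Total rows emitted: 5.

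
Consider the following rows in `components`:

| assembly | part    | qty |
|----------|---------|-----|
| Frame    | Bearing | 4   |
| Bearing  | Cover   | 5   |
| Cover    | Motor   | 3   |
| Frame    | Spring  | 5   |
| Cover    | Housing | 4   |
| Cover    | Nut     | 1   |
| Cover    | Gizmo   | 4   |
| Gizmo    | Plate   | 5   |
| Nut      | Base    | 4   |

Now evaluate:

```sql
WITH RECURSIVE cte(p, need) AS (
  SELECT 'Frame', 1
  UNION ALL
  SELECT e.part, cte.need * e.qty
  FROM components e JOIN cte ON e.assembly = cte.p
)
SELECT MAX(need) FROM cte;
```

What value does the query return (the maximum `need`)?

400

Base: (Frame, need=1).
Iteration 1: components of {Frame} -> Bearing = 1*4 = 4, Spring = 1*5 = 5.
Iteration 2: components of {Bearing,Spring} -> Cover = 4*5 = 20.
Iteration 3: components of {Cover} -> Gizmo = 20*4 = 80, Housing = 20*4 = 80, Motor = 20*3 = 60, Nut = 20*1 = 20.
Iteration 4: components of {Gizmo,Housing,Motor,Nut} -> Base = 20*4 = 80, Plate = 80*5 = 400.
Iteration 5: no further components; recursion stops.
need values: 1, 4, 5, 20, 60, 80, 20, 80, 80, 400; the maximum is 400.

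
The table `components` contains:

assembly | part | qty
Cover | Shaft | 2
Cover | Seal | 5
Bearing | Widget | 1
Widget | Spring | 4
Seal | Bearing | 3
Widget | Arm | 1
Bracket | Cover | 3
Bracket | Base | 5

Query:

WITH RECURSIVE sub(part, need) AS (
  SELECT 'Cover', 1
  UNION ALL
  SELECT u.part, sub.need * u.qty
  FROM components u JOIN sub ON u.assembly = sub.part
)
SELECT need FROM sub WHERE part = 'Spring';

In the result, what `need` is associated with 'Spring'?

60

Base: (Cover, need=1).
Iteration 1: components of {Cover} -> Seal = 1*5 = 5, Shaft = 1*2 = 2.
Iteration 2: components of {Seal,Shaft} -> Bearing = 5*3 = 15.
Iteration 3: components of {Bearing} -> Widget = 15*1 = 15.
Iteration 4: components of {Widget} -> Arm = 15*1 = 15, Spring = 15*4 = 60.
Iteration 5: no further components; recursion stops.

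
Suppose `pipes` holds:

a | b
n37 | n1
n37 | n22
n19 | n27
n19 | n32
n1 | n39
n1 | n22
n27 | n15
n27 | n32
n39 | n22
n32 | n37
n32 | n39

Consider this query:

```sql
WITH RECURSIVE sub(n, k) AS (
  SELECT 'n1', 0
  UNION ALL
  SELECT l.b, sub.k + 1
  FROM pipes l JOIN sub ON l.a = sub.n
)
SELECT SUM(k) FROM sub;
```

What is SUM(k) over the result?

4

Base: (n1, k=0).
Iteration 1: edges from {n1} -> (n22, k=1), (n39, k=1).
Iteration 2: edges from {n22,n39} -> (n22, k=2).
Iteration 3: no outgoing edges from {n22}; recursion stops.
SUM(k) = 0 + 1 + 1 + 2 = 4.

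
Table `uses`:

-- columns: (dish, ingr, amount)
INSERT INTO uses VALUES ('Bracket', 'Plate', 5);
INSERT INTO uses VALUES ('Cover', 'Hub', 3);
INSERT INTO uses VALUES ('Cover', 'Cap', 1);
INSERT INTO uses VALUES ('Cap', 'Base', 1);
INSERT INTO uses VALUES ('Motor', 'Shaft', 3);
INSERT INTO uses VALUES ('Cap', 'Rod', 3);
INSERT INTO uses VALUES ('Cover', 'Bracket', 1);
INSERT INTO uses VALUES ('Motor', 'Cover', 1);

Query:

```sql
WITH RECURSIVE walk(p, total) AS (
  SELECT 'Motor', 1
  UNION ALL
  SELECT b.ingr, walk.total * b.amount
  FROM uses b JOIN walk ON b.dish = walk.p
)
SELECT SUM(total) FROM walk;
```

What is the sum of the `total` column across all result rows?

19

Base: (Motor, total=1).
Iteration 1: components of {Motor} -> Cover = 1*1 = 1, Shaft = 1*3 = 3.
Iteration 2: components of {Cover,Shaft} -> Bracket = 1*1 = 1, Cap = 1*1 = 1, Hub = 1*3 = 3.
Iteration 3: components of {Bracket,Cap,Hub} -> Base = 1*1 = 1, Plate = 1*5 = 5, Rod = 1*3 = 3.
Iteration 4: no further components; recursion stops.
SUM(total) = 1 + 1 + 3 + 1 + 1 + 3 + 5 + 1 + 3 = 19.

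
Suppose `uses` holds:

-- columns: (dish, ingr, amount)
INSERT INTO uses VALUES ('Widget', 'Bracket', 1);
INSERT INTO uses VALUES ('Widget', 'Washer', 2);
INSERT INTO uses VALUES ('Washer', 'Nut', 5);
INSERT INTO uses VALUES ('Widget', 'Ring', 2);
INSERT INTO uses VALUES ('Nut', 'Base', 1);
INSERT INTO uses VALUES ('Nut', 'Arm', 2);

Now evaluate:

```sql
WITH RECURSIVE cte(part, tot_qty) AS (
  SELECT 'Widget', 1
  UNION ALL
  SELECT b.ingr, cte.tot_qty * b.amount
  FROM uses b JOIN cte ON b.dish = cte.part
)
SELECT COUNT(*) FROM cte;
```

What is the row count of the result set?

7

Base: (Widget, tot_qty=1).
Iteration 1: components of {Widget} -> Bracket = 1*1 = 1, Ring = 1*2 = 2, Washer = 1*2 = 2.
Iteration 2: components of {Bracket,Ring,Washer} -> Nut = 2*5 = 10.
Iteration 3: components of {Nut} -> Arm = 10*2 = 20, Base = 10*1 = 10.
Iteration 4: no further components; recursion stops.
Total rows emitted: 7.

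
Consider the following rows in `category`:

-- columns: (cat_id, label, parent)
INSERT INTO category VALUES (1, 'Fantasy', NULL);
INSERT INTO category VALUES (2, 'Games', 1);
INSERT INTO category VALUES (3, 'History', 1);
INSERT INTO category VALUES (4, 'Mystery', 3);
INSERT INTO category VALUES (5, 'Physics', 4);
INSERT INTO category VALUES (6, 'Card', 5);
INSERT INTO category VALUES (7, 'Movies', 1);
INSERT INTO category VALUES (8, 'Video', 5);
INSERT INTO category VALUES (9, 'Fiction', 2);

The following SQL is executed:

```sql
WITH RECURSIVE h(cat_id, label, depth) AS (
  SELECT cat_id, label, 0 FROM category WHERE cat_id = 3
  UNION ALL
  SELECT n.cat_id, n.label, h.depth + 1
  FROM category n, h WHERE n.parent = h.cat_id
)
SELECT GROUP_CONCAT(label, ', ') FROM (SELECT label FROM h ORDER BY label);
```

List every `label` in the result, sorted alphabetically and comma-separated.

Base: cat_id=3 (History) at depth 0.
Iteration 1: rows with parent in {3} -> Mystery (id 4, depth 1).
Iteration 2: rows with parent in {4} -> Physics (id 5, depth 2).
Iteration 3: rows with parent in {5} -> Card (id 6, depth 3), Video (id 8, depth 3).
Iteration 4: no rows with parent in {6,8}; recursion stops.

Card, History, Mystery, Physics, Video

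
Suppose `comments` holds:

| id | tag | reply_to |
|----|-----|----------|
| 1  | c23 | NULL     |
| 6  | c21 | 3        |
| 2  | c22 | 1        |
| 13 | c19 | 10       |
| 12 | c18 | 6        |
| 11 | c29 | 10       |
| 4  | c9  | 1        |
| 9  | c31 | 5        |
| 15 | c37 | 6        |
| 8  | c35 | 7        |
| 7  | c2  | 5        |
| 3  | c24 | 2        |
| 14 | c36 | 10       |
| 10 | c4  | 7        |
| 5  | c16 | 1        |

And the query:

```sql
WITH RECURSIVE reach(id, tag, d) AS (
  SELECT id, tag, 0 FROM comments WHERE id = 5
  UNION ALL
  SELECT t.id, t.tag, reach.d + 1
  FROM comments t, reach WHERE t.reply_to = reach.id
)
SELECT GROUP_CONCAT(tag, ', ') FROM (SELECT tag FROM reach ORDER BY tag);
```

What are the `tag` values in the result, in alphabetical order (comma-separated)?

c16, c19, c2, c29, c31, c35, c36, c4

Base: id=5 (c16) at d 0.
Iteration 1: rows with reply_to in {5} -> c2 (id 7, d 1), c31 (id 9, d 1).
Iteration 2: rows with reply_to in {7,9} -> c35 (id 8, d 2), c4 (id 10, d 2).
Iteration 3: rows with reply_to in {8,10} -> c29 (id 11, d 3), c19 (id 13, d 3), c36 (id 14, d 3).
Iteration 4: no rows with reply_to in {11,13,14}; recursion stops.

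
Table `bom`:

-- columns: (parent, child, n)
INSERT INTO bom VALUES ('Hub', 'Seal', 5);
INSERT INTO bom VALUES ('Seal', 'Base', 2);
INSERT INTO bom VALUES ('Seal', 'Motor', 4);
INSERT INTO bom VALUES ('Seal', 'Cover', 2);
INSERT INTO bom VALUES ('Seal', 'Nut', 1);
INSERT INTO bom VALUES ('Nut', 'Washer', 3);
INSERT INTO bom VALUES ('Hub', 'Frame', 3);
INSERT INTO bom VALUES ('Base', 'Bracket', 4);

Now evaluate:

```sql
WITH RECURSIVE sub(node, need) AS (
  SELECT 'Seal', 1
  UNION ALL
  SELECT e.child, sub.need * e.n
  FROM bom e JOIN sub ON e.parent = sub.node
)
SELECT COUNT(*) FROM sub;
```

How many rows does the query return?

Base: (Seal, need=1).
Iteration 1: components of {Seal} -> Base = 1*2 = 2, Cover = 1*2 = 2, Motor = 1*4 = 4, Nut = 1*1 = 1.
Iteration 2: components of {Base,Cover,Motor,Nut} -> Bracket = 2*4 = 8, Washer = 1*3 = 3.
Iteration 3: no further components; recursion stops.
Total rows emitted: 7.

7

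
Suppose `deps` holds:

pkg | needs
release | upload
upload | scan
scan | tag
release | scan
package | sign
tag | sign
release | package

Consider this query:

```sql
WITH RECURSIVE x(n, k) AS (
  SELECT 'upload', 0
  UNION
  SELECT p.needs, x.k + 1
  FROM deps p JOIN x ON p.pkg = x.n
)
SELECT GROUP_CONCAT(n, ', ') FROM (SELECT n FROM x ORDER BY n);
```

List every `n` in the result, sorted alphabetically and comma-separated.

Base: (upload, k=0).
Iteration 1: edges from {upload} -> (scan, k=1).
Iteration 2: edges from {scan} -> (tag, k=2).
Iteration 3: edges from {tag} -> (sign, k=3).
Iteration 4: no outgoing edges from {sign}; recursion stops.

scan, sign, tag, upload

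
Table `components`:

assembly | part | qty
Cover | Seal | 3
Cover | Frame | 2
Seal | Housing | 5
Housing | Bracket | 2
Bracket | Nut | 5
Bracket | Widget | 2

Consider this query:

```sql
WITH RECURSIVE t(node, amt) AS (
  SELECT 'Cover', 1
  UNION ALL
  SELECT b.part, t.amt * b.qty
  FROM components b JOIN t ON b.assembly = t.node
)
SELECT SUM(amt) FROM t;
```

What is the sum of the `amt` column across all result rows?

261

Base: (Cover, amt=1).
Iteration 1: components of {Cover} -> Frame = 1*2 = 2, Seal = 1*3 = 3.
Iteration 2: components of {Frame,Seal} -> Housing = 3*5 = 15.
Iteration 3: components of {Housing} -> Bracket = 15*2 = 30.
Iteration 4: components of {Bracket} -> Nut = 30*5 = 150, Widget = 30*2 = 60.
Iteration 5: no further components; recursion stops.
SUM(amt) = 1 + 3 + 2 + 15 + 30 + 150 + 60 = 261.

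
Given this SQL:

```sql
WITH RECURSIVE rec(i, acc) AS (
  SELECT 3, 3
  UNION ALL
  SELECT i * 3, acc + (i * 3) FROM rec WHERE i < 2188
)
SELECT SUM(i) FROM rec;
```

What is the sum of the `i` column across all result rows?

Base: i=3, acc=3.
Iteration 1: 3 < 2188 holds -> i = 3 * 3 = 9, acc = 3 + 9 = 12.
Iteration 2: 9 < 2188 holds -> i = 9 * 3 = 27, acc = 12 + 27 = 39.
Iteration 3: 27 < 2188 holds -> i = 27 * 3 = 81, acc = 39 + 81 = 120.
Iteration 4: 81 < 2188 holds -> i = 81 * 3 = 243, acc = 120 + 243 = 363.
Iteration 5: 243 < 2188 holds -> i = 243 * 3 = 729, acc = 363 + 729 = 1092.
Iteration 6: 729 < 2188 holds -> i = 729 * 3 = 2187, acc = 1092 + 2187 = 3279.
Iteration 7: 2187 < 2188 holds -> i = 2187 * 3 = 6561, acc = 3279 + 6561 = 9840.
Iteration 8: 6561 < 2188 fails; recursion stops.
SUM(i) = 3 + 9 + 27 + 81 + 243 + 729 + 2187 + 6561 = 9840.

9840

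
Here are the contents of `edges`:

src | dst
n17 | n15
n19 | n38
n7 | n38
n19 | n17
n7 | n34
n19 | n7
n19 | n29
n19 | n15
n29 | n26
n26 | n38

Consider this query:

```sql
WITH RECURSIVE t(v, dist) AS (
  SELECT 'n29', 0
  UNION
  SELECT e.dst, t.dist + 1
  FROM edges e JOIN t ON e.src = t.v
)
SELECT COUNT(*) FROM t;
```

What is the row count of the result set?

3

Base: (n29, dist=0).
Iteration 1: edges from {n29} -> (n26, dist=1).
Iteration 2: edges from {n26} -> (n38, dist=2).
Iteration 3: no outgoing edges from {n38}; recursion stops.
Total rows emitted: 3.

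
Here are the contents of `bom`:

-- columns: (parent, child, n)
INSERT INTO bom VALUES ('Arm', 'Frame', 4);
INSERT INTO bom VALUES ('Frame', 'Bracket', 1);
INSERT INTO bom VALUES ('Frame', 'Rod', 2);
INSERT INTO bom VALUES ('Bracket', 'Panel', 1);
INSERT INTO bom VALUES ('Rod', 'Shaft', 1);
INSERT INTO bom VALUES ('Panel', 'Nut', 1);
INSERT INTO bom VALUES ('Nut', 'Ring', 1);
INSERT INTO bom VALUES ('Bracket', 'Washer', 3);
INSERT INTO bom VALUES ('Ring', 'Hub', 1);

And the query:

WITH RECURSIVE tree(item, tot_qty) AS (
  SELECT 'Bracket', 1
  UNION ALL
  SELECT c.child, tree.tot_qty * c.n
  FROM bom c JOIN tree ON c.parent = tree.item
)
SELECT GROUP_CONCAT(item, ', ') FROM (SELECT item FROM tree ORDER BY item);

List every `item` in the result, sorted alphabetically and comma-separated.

Bracket, Hub, Nut, Panel, Ring, Washer

Base: (Bracket, tot_qty=1).
Iteration 1: components of {Bracket} -> Panel = 1*1 = 1, Washer = 1*3 = 3.
Iteration 2: components of {Panel,Washer} -> Nut = 1*1 = 1.
Iteration 3: components of {Nut} -> Ring = 1*1 = 1.
Iteration 4: components of {Ring} -> Hub = 1*1 = 1.
Iteration 5: no further components; recursion stops.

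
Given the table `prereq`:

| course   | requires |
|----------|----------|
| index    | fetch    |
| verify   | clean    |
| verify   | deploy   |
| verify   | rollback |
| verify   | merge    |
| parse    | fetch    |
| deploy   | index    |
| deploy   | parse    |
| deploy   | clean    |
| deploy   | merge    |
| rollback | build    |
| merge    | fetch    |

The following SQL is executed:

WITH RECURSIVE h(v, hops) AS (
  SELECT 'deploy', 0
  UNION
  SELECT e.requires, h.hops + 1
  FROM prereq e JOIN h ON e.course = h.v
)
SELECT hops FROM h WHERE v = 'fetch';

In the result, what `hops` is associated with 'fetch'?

Base: (deploy, hops=0).
Iteration 1: edges from {deploy} -> (clean, hops=1), (index, hops=1), (merge, hops=1), (parse, hops=1).
Iteration 2: edges from {clean,index,merge,parse} -> (fetch, hops=2). [UNION drops 2 duplicate row(s)]
Iteration 3: no outgoing edges from {fetch}; recursion stops.

2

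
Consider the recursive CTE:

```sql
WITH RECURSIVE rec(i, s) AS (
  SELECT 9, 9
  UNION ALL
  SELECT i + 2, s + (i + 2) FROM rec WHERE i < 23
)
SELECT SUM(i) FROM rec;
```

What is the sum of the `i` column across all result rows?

128

Base: i=9, s=9.
Iteration 1: 9 < 23 holds -> i = 9 + 2 = 11, s = 9 + 11 = 20.
Iteration 2: 11 < 23 holds -> i = 11 + 2 = 13, s = 20 + 13 = 33.
Iteration 3: 13 < 23 holds -> i = 13 + 2 = 15, s = 33 + 15 = 48.
Iteration 4: 15 < 23 holds -> i = 15 + 2 = 17, s = 48 + 17 = 65.
Iteration 5: 17 < 23 holds -> i = 17 + 2 = 19, s = 65 + 19 = 84.
Iteration 6: 19 < 23 holds -> i = 19 + 2 = 21, s = 84 + 21 = 105.
Iteration 7: 21 < 23 holds -> i = 21 + 2 = 23, s = 105 + 23 = 128.
Iteration 8: 23 < 23 fails; recursion stops.
SUM(i) = 9 + 11 + 13 + 15 + 17 + 19 + 21 + 23 = 128.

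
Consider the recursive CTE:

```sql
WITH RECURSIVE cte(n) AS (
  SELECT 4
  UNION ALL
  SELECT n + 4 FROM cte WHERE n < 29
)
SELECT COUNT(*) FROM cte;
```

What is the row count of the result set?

8

Base: n=4.
Iteration 1: 4 < 29 holds -> n = 4 + 4 = 8.
Iteration 2: 8 < 29 holds -> n = 8 + 4 = 12.
Iteration 3: 12 < 29 holds -> n = 12 + 4 = 16.
Iteration 4: 16 < 29 holds -> n = 16 + 4 = 20.
Iteration 5: 20 < 29 holds -> n = 20 + 4 = 24.
Iteration 6: 24 < 29 holds -> n = 24 + 4 = 28.
Iteration 7: 28 < 29 holds -> n = 28 + 4 = 32.
Iteration 8: 32 < 29 fails; recursion stops.
Total rows emitted: 8.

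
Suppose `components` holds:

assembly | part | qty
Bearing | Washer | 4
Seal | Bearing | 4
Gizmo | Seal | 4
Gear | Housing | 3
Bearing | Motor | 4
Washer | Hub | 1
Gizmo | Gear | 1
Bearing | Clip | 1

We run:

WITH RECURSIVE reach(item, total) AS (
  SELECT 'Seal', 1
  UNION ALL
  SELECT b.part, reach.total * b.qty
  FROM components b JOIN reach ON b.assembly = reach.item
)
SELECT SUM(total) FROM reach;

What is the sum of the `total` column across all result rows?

Base: (Seal, total=1).
Iteration 1: components of {Seal} -> Bearing = 1*4 = 4.
Iteration 2: components of {Bearing} -> Clip = 4*1 = 4, Motor = 4*4 = 16, Washer = 4*4 = 16.
Iteration 3: components of {Clip,Motor,Washer} -> Hub = 16*1 = 16.
Iteration 4: no further components; recursion stops.
SUM(total) = 1 + 4 + 16 + 16 + 4 + 16 = 57.

57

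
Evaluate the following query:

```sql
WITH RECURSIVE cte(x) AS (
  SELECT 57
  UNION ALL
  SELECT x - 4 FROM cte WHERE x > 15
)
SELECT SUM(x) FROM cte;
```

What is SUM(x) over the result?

420

Base: x=57.
Iteration 1: 57 > 15 holds -> x = 57 - 4 = 53.
Iteration 2: 53 > 15 holds -> x = 53 - 4 = 49.
Iteration 3: 49 > 15 holds -> x = 49 - 4 = 45.
Iteration 4: 45 > 15 holds -> x = 45 - 4 = 41.
Iteration 5: 41 > 15 holds -> x = 41 - 4 = 37.
Iteration 6: 37 > 15 holds -> x = 37 - 4 = 33.
Iteration 7: 33 > 15 holds -> x = 33 - 4 = 29.
Iteration 8: 29 > 15 holds -> x = 29 - 4 = 25.
Iteration 9: 25 > 15 holds -> x = 25 - 4 = 21.
Iteration 10: 21 > 15 holds -> x = 21 - 4 = 17.
Iteration 11: 17 > 15 holds -> x = 17 - 4 = 13.
Iteration 12: 13 > 15 fails; recursion stops.
SUM(x) = 57 + 53 + 49 + 45 + 41 + 37 + 33 + 29 + 25 + 21 + 17 + 13 = 420.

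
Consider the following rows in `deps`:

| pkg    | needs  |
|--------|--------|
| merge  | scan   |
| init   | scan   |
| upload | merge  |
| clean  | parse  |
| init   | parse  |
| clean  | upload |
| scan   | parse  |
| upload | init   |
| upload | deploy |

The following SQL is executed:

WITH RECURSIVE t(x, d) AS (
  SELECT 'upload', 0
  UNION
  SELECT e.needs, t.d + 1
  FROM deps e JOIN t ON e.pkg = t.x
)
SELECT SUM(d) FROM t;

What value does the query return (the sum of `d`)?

Base: (upload, d=0).
Iteration 1: edges from {upload} -> (deploy, d=1), (init, d=1), (merge, d=1).
Iteration 2: edges from {deploy,init,merge} -> (parse, d=2), (scan, d=2). [UNION drops 1 duplicate row(s)]
Iteration 3: edges from {parse,scan} -> (parse, d=3).
Iteration 4: no outgoing edges from {parse}; recursion stops.
SUM(d) = 0 + 1 + 1 + 1 + 2 + 2 + 3 = 10.

10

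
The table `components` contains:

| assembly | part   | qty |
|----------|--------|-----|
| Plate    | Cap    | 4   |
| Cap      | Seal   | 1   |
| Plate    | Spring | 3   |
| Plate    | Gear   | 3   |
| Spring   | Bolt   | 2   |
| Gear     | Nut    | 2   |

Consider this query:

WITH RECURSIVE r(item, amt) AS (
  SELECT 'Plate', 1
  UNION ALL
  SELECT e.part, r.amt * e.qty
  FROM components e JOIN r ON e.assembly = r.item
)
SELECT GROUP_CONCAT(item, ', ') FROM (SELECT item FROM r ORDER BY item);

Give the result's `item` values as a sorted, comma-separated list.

Bolt, Cap, Gear, Nut, Plate, Seal, Spring

Base: (Plate, amt=1).
Iteration 1: components of {Plate} -> Cap = 1*4 = 4, Gear = 1*3 = 3, Spring = 1*3 = 3.
Iteration 2: components of {Cap,Gear,Spring} -> Bolt = 3*2 = 6, Nut = 3*2 = 6, Seal = 4*1 = 4.
Iteration 3: no further components; recursion stops.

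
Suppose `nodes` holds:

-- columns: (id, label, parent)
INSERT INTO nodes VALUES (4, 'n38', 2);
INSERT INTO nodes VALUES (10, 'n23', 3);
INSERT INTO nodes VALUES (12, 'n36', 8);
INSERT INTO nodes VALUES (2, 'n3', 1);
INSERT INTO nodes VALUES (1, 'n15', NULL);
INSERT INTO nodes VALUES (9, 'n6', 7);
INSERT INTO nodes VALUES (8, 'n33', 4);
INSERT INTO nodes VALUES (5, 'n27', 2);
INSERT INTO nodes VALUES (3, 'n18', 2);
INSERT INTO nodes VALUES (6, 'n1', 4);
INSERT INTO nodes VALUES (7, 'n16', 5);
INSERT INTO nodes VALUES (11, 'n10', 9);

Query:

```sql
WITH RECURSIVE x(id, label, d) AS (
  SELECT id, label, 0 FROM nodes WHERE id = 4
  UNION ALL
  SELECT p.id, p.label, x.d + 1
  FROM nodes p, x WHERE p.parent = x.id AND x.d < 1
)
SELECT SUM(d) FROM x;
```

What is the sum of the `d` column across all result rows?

Base: id=4 (n38) at d 0.
Iteration 1: rows with parent in {4} -> n1 (id 6, d 1), n33 (id 8, d 1).
Iteration 2: d < 1 fails for all current rows; recursion stops.
SUM(d) = 0 + 1 + 1 = 2.

2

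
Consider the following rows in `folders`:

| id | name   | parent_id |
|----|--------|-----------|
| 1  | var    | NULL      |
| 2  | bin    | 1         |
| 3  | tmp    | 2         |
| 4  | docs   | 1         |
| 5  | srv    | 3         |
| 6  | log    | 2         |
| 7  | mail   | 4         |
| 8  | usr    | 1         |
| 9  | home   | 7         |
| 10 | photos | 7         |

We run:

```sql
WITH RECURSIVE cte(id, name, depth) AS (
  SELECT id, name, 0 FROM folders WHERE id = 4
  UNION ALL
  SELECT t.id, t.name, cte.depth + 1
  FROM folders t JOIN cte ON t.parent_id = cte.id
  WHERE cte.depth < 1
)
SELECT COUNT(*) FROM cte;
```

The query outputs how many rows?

2

Base: id=4 (docs) at depth 0.
Iteration 1: rows with parent_id in {4} -> mail (id 7, depth 1).
Iteration 2: depth < 1 fails for all current rows; recursion stops.
Total rows emitted: 2.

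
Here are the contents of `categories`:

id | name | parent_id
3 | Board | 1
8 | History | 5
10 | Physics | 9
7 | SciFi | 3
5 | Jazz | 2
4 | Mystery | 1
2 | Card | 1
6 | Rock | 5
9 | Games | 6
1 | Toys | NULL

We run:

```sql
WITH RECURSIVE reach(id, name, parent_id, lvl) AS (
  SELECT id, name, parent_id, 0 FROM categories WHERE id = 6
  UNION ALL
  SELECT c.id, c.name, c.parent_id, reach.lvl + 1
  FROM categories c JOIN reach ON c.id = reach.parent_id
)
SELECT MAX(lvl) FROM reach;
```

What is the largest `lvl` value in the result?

3

Base: id=6 (Rock), parent_id=5, lvl 0.
Iteration 1: join on id=5 -> Jazz (id 5, parent_id=2, lvl 1).
Iteration 2: join on id=2 -> Card (id 2, parent_id=1, lvl 2).
Iteration 3: join on id=1 -> Toys (id 1, parent_id=NULL, lvl 3).
Iteration 4: parent_id is NULL; no match; recursion stops.
lvl values: 0, 1, 2, 3; the maximum is 3.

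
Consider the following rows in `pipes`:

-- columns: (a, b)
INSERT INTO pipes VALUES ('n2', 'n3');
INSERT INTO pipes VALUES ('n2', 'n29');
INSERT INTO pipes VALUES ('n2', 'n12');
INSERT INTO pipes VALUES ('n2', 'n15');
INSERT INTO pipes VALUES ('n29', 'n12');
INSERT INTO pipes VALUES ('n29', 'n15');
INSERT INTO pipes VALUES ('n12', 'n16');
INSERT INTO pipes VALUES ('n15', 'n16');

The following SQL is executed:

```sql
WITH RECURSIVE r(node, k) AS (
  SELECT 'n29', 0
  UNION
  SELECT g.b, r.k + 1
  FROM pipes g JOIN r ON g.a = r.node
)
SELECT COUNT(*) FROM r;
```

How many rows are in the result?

4

Base: (n29, k=0).
Iteration 1: edges from {n29} -> (n12, k=1), (n15, k=1).
Iteration 2: edges from {n12,n15} -> (n16, k=2). [UNION drops 1 duplicate row(s)]
Iteration 3: no outgoing edges from {n16}; recursion stops.
Total rows emitted: 4.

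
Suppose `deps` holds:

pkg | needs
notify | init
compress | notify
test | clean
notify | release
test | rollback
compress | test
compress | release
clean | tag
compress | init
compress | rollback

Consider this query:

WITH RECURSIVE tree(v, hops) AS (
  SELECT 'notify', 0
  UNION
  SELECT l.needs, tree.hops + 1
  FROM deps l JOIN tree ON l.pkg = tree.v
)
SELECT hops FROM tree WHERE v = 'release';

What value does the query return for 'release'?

Base: (notify, hops=0).
Iteration 1: edges from {notify} -> (init, hops=1), (release, hops=1).
Iteration 2: no outgoing edges from {init,release}; recursion stops.

1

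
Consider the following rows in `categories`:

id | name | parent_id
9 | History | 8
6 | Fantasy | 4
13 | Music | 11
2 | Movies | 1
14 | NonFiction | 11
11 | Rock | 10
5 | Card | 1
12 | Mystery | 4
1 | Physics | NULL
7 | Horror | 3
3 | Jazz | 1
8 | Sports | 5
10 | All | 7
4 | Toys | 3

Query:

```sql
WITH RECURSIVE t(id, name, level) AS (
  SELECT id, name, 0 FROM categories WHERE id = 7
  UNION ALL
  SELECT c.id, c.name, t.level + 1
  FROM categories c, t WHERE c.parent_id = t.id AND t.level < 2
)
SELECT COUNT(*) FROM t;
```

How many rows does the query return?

Base: id=7 (Horror) at level 0.
Iteration 1: rows with parent_id in {7} -> All (id 10, level 1).
Iteration 2: rows with parent_id in {10} -> Rock (id 11, level 2).
Iteration 3: level < 2 fails for all current rows; recursion stops.
Total rows emitted: 3.

3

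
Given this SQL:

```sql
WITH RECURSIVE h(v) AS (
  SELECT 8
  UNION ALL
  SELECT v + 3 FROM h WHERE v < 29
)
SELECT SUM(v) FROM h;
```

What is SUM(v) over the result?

148

Base: v=8.
Iteration 1: 8 < 29 holds -> v = 8 + 3 = 11.
Iteration 2: 11 < 29 holds -> v = 11 + 3 = 14.
Iteration 3: 14 < 29 holds -> v = 14 + 3 = 17.
Iteration 4: 17 < 29 holds -> v = 17 + 3 = 20.
Iteration 5: 20 < 29 holds -> v = 20 + 3 = 23.
Iteration 6: 23 < 29 holds -> v = 23 + 3 = 26.
Iteration 7: 26 < 29 holds -> v = 26 + 3 = 29.
Iteration 8: 29 < 29 fails; recursion stops.
SUM(v) = 8 + 11 + 14 + 17 + 20 + 23 + 26 + 29 = 148.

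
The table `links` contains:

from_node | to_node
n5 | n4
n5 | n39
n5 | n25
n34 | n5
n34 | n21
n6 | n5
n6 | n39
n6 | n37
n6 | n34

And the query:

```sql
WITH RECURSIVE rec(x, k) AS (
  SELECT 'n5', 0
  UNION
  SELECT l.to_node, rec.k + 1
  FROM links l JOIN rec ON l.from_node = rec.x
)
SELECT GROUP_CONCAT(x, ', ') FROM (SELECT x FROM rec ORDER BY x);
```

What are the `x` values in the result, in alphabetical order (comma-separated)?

Base: (n5, k=0).
Iteration 1: edges from {n5} -> (n25, k=1), (n39, k=1), (n4, k=1).
Iteration 2: no outgoing edges from {n25,n39,n4}; recursion stops.

n25, n39, n4, n5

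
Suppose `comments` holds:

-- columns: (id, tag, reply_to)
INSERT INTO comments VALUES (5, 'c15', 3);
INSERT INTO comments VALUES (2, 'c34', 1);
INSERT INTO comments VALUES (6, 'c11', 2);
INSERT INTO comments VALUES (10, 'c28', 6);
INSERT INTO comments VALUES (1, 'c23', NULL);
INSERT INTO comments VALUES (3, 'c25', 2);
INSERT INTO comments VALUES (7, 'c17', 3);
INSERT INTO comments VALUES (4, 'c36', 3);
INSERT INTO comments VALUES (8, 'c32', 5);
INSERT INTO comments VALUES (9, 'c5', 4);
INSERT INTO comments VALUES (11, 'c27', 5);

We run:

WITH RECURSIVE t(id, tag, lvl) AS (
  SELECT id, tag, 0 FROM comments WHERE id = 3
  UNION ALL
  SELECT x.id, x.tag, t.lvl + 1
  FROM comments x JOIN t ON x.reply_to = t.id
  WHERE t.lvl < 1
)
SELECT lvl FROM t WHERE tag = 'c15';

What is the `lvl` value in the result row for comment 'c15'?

1

Base: id=3 (c25) at lvl 0.
Iteration 1: rows with reply_to in {3} -> c36 (id 4, lvl 1), c15 (id 5, lvl 1), c17 (id 7, lvl 1).
Iteration 2: lvl < 1 fails for all current rows; recursion stops.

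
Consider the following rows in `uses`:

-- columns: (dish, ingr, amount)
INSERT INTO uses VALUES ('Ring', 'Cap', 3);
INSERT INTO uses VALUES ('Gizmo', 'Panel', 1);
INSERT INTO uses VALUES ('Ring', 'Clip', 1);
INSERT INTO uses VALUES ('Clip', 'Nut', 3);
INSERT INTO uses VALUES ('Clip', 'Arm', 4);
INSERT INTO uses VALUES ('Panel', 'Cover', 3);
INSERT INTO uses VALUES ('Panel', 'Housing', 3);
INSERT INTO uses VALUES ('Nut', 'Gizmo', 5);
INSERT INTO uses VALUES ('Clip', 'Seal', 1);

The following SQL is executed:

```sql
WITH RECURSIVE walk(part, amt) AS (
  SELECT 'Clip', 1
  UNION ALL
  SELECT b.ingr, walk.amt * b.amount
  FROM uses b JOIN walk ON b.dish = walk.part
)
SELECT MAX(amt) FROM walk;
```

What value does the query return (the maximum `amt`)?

45

Base: (Clip, amt=1).
Iteration 1: components of {Clip} -> Arm = 1*4 = 4, Nut = 1*3 = 3, Seal = 1*1 = 1.
Iteration 2: components of {Arm,Nut,Seal} -> Gizmo = 3*5 = 15.
Iteration 3: components of {Gizmo} -> Panel = 15*1 = 15.
Iteration 4: components of {Panel} -> Cover = 15*3 = 45, Housing = 15*3 = 45.
Iteration 5: no further components; recursion stops.
amt values: 1, 3, 4, 1, 15, 15, 45, 45; the maximum is 45.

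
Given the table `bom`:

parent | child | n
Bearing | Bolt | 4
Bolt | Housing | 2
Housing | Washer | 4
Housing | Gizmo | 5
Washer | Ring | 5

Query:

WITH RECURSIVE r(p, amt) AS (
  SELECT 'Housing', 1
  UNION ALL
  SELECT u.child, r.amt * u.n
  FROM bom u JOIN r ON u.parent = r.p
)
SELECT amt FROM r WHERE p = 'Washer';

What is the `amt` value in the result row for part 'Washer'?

Base: (Housing, amt=1).
Iteration 1: components of {Housing} -> Gizmo = 1*5 = 5, Washer = 1*4 = 4.
Iteration 2: components of {Gizmo,Washer} -> Ring = 4*5 = 20.
Iteration 3: no further components; recursion stops.

4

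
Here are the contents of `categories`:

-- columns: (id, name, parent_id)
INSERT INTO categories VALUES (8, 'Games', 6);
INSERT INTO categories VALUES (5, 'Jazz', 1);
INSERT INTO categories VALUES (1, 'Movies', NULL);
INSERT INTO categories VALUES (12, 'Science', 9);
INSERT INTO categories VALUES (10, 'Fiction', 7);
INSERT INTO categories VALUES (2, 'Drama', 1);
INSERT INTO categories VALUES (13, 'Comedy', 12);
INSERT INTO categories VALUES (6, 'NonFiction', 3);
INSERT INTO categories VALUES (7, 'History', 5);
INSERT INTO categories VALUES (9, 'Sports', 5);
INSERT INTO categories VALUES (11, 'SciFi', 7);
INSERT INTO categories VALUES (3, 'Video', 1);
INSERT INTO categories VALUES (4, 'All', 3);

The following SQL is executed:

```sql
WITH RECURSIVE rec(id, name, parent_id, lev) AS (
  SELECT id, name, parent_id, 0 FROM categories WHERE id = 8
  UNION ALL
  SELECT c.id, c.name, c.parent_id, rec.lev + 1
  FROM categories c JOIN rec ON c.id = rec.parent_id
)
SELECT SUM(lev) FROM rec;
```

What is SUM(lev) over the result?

6

Base: id=8 (Games), parent_id=6, lev 0.
Iteration 1: join on id=6 -> NonFiction (id 6, parent_id=3, lev 1).
Iteration 2: join on id=3 -> Video (id 3, parent_id=1, lev 2).
Iteration 3: join on id=1 -> Movies (id 1, parent_id=NULL, lev 3).
Iteration 4: parent_id is NULL; no match; recursion stops.
SUM(lev) = 0 + 1 + 2 + 3 = 6.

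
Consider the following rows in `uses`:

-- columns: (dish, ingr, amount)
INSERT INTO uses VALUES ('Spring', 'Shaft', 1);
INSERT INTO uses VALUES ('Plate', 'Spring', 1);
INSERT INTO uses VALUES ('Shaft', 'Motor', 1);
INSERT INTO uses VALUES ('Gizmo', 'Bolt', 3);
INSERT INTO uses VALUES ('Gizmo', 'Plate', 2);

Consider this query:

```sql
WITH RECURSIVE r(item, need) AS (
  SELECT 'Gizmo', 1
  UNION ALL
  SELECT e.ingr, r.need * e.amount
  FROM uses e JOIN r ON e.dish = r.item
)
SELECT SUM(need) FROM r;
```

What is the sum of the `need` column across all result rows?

12

Base: (Gizmo, need=1).
Iteration 1: components of {Gizmo} -> Bolt = 1*3 = 3, Plate = 1*2 = 2.
Iteration 2: components of {Bolt,Plate} -> Spring = 2*1 = 2.
Iteration 3: components of {Spring} -> Shaft = 2*1 = 2.
Iteration 4: components of {Shaft} -> Motor = 2*1 = 2.
Iteration 5: no further components; recursion stops.
SUM(need) = 1 + 2 + 3 + 2 + 2 + 2 = 12.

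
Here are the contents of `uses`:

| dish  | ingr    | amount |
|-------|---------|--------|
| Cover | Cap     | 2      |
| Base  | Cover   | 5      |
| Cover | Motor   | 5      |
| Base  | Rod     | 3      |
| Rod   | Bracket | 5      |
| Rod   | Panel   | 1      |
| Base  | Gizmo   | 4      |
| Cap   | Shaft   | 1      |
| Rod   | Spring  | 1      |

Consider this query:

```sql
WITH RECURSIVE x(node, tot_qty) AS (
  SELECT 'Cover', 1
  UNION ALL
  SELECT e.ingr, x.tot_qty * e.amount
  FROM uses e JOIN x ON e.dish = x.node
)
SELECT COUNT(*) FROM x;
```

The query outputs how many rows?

Base: (Cover, tot_qty=1).
Iteration 1: components of {Cover} -> Cap = 1*2 = 2, Motor = 1*5 = 5.
Iteration 2: components of {Cap,Motor} -> Shaft = 2*1 = 2.
Iteration 3: no further components; recursion stops.
Total rows emitted: 4.

4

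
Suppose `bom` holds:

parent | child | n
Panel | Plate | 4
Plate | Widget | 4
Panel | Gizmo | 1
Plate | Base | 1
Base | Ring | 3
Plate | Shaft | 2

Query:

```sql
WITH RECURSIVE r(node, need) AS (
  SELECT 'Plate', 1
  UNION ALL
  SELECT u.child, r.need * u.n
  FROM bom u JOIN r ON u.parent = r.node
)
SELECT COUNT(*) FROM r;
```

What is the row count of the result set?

5

Base: (Plate, need=1).
Iteration 1: components of {Plate} -> Base = 1*1 = 1, Shaft = 1*2 = 2, Widget = 1*4 = 4.
Iteration 2: components of {Base,Shaft,Widget} -> Ring = 1*3 = 3.
Iteration 3: no further components; recursion stops.
Total rows emitted: 5.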